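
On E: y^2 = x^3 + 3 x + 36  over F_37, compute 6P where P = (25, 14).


k = 6 = 110_2 (binary, LSB first: 011)
Double-and-add from P = (25, 14):
  bit 0 = 0: acc unchanged = O
  bit 1 = 1: acc = O + (25, 23) = (25, 23)
  bit 2 = 1: acc = (25, 23) + (25, 14) = O

6P = O


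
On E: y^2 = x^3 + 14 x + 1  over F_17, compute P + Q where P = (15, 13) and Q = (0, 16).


P != Q, so use the chord formula.
s = (y2 - y1) / (x2 - x1) = (3) / (2) mod 17 = 10
x3 = s^2 - x1 - x2 mod 17 = 10^2 - 15 - 0 = 0
y3 = s (x1 - x3) - y1 mod 17 = 10 * (15 - 0) - 13 = 1

P + Q = (0, 1)


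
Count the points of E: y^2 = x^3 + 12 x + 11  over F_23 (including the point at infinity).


For each x in F_23, count y with y^2 = x^3 + 12 x + 11 mod 23:
  x = 1: RHS = 1, y in [1, 22]  -> 2 point(s)
  x = 4: RHS = 8, y in [10, 13]  -> 2 point(s)
  x = 5: RHS = 12, y in [9, 14]  -> 2 point(s)
  x = 6: RHS = 0, y in [0]  -> 1 point(s)
  x = 7: RHS = 1, y in [1, 22]  -> 2 point(s)
  x = 10: RHS = 4, y in [2, 21]  -> 2 point(s)
  x = 11: RHS = 2, y in [5, 18]  -> 2 point(s)
  x = 13: RHS = 18, y in [8, 15]  -> 2 point(s)
  x = 14: RHS = 2, y in [5, 18]  -> 2 point(s)
  x = 15: RHS = 1, y in [1, 22]  -> 2 point(s)
  x = 21: RHS = 2, y in [5, 18]  -> 2 point(s)
Affine points: 21. Add the point at infinity: total = 22.

#E(F_23) = 22


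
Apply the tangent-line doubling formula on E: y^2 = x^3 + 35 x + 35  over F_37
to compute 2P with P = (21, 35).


Doubling: s = (3 x1^2 + a) / (2 y1)
s = (3*21^2 + 35) / (2*35) mod 37 = 12
x3 = s^2 - 2 x1 mod 37 = 12^2 - 2*21 = 28
y3 = s (x1 - x3) - y1 mod 37 = 12 * (21 - 28) - 35 = 29

2P = (28, 29)


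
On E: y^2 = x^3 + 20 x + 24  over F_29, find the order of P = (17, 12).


Compute successive multiples of P until we hit O:
  1P = (17, 12)
  2P = (17, 17)
  3P = O

ord(P) = 3


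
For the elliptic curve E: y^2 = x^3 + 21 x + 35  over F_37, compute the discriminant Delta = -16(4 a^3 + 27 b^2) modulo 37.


4 a^3 + 27 b^2 = 4*21^3 + 27*35^2 = 37044 + 33075 = 70119
Delta = -16 * (70119) = -1121904
Delta mod 37 = 10

Delta = 10 (mod 37)


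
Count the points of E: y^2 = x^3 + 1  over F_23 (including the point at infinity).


For each x in F_23, count y with y^2 = x^3 + 0 x + 1 mod 23:
  x = 0: RHS = 1, y in [1, 22]  -> 2 point(s)
  x = 1: RHS = 2, y in [5, 18]  -> 2 point(s)
  x = 2: RHS = 9, y in [3, 20]  -> 2 point(s)
  x = 10: RHS = 12, y in [9, 14]  -> 2 point(s)
  x = 12: RHS = 4, y in [2, 21]  -> 2 point(s)
  x = 13: RHS = 13, y in [6, 17]  -> 2 point(s)
  x = 14: RHS = 8, y in [10, 13]  -> 2 point(s)
  x = 15: RHS = 18, y in [8, 15]  -> 2 point(s)
  x = 16: RHS = 3, y in [7, 16]  -> 2 point(s)
  x = 19: RHS = 6, y in [11, 12]  -> 2 point(s)
  x = 21: RHS = 16, y in [4, 19]  -> 2 point(s)
  x = 22: RHS = 0, y in [0]  -> 1 point(s)
Affine points: 23. Add the point at infinity: total = 24.

#E(F_23) = 24


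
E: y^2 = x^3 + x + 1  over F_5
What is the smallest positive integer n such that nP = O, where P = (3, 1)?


Compute successive multiples of P until we hit O:
  1P = (3, 1)
  2P = (0, 1)
  3P = (2, 4)
  4P = (4, 2)
  5P = (4, 3)
  6P = (2, 1)
  7P = (0, 4)
  8P = (3, 4)
  ... (continuing to 9P)
  9P = O

ord(P) = 9


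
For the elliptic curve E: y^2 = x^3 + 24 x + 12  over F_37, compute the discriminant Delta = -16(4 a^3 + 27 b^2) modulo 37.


4 a^3 + 27 b^2 = 4*24^3 + 27*12^2 = 55296 + 3888 = 59184
Delta = -16 * (59184) = -946944
Delta mod 37 = 34

Delta = 34 (mod 37)


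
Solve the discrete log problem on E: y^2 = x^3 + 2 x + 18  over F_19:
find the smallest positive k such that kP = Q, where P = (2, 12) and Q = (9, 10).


Enumerate multiples of P until we hit Q = (9, 10):
  1P = (2, 12)
  2P = (16, 2)
  3P = (5, 1)
  4P = (17, 5)
  5P = (9, 9)
  6P = (14, 4)
  7P = (14, 15)
  8P = (9, 10)
Match found at i = 8.

k = 8


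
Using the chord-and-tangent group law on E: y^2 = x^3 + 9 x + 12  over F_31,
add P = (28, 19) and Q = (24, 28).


P != Q, so use the chord formula.
s = (y2 - y1) / (x2 - x1) = (9) / (27) mod 31 = 21
x3 = s^2 - x1 - x2 mod 31 = 21^2 - 28 - 24 = 17
y3 = s (x1 - x3) - y1 mod 31 = 21 * (28 - 17) - 19 = 26

P + Q = (17, 26)


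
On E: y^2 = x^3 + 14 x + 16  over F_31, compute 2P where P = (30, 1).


Doubling: s = (3 x1^2 + a) / (2 y1)
s = (3*30^2 + 14) / (2*1) mod 31 = 24
x3 = s^2 - 2 x1 mod 31 = 24^2 - 2*30 = 20
y3 = s (x1 - x3) - y1 mod 31 = 24 * (30 - 20) - 1 = 22

2P = (20, 22)


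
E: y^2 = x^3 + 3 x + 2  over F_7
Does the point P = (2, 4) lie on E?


Check whether y^2 = x^3 + 3 x + 2 (mod 7) for (x, y) = (2, 4).
LHS: y^2 = 4^2 mod 7 = 2
RHS: x^3 + 3 x + 2 = 2^3 + 3*2 + 2 mod 7 = 2
LHS = RHS

Yes, on the curve


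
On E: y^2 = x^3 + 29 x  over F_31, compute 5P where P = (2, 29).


k = 5 = 101_2 (binary, LSB first: 101)
Double-and-add from P = (2, 29):
  bit 0 = 1: acc = O + (2, 29) = (2, 29)
  bit 1 = 0: acc unchanged = (2, 29)
  bit 2 = 1: acc = (2, 29) + (8, 0) = (28, 14)

5P = (28, 14)


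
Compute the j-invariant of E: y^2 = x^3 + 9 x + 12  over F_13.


Delta = -16(4 a^3 + 27 b^2) mod 13 = 11
-1728 * (4 a)^3 = -1728 * (4*9)^3 mod 13 = 12
j = 12 * 11^(-1) mod 13 = 7

j = 7 (mod 13)


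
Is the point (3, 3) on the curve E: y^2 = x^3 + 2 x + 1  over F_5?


Check whether y^2 = x^3 + 2 x + 1 (mod 5) for (x, y) = (3, 3).
LHS: y^2 = 3^2 mod 5 = 4
RHS: x^3 + 2 x + 1 = 3^3 + 2*3 + 1 mod 5 = 4
LHS = RHS

Yes, on the curve


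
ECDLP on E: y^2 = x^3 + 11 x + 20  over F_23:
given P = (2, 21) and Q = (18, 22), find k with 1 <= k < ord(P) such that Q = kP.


Enumerate multiples of P until we hit Q = (18, 22):
  1P = (2, 21)
  2P = (19, 2)
  3P = (5, 4)
  4P = (20, 12)
  5P = (7, 16)
  6P = (15, 15)
  7P = (22, 13)
  8P = (1, 20)
  9P = (21, 6)
  10P = (4, 6)
  11P = (10, 16)
  12P = (6, 16)
  13P = (18, 22)
Match found at i = 13.

k = 13


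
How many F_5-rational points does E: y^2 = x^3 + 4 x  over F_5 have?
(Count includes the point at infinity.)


For each x in F_5, count y with y^2 = x^3 + 4 x + 0 mod 5:
  x = 0: RHS = 0, y in [0]  -> 1 point(s)
  x = 1: RHS = 0, y in [0]  -> 1 point(s)
  x = 2: RHS = 1, y in [1, 4]  -> 2 point(s)
  x = 3: RHS = 4, y in [2, 3]  -> 2 point(s)
  x = 4: RHS = 0, y in [0]  -> 1 point(s)
Affine points: 7. Add the point at infinity: total = 8.

#E(F_5) = 8


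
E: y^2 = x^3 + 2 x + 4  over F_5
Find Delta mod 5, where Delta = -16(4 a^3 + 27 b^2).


4 a^3 + 27 b^2 = 4*2^3 + 27*4^2 = 32 + 432 = 464
Delta = -16 * (464) = -7424
Delta mod 5 = 1

Delta = 1 (mod 5)


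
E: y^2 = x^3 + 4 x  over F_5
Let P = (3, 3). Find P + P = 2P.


Doubling: s = (3 x1^2 + a) / (2 y1)
s = (3*3^2 + 4) / (2*3) mod 5 = 1
x3 = s^2 - 2 x1 mod 5 = 1^2 - 2*3 = 0
y3 = s (x1 - x3) - y1 mod 5 = 1 * (3 - 0) - 3 = 0

2P = (0, 0)


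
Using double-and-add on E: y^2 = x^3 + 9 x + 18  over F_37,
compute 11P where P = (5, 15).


k = 11 = 1011_2 (binary, LSB first: 1101)
Double-and-add from P = (5, 15):
  bit 0 = 1: acc = O + (5, 15) = (5, 15)
  bit 1 = 1: acc = (5, 15) + (23, 16) = (13, 1)
  bit 2 = 0: acc unchanged = (13, 1)
  bit 3 = 1: acc = (13, 1) + (27, 1) = (34, 36)

11P = (34, 36)


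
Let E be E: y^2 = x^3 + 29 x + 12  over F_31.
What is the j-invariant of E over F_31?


Delta = -16(4 a^3 + 27 b^2) mod 31 = 25
-1728 * (4 a)^3 = -1728 * (4*29)^3 mod 31 = 27
j = 27 * 25^(-1) mod 31 = 11

j = 11 (mod 31)


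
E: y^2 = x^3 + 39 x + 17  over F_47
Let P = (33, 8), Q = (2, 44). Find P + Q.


P != Q, so use the chord formula.
s = (y2 - y1) / (x2 - x1) = (36) / (16) mod 47 = 14
x3 = s^2 - x1 - x2 mod 47 = 14^2 - 33 - 2 = 20
y3 = s (x1 - x3) - y1 mod 47 = 14 * (33 - 20) - 8 = 33

P + Q = (20, 33)


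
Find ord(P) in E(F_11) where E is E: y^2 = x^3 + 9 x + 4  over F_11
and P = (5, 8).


Compute successive multiples of P until we hit O:
  1P = (5, 8)
  2P = (10, 7)
  3P = (0, 2)
  4P = (7, 5)
  5P = (4, 7)
  6P = (3, 5)
  7P = (8, 4)
  8P = (1, 5)
  ... (continuing to 18P)
  18P = O

ord(P) = 18


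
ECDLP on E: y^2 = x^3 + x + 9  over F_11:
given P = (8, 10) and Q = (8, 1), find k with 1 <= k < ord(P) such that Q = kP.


Enumerate multiples of P until we hit Q = (8, 1):
  1P = (8, 10)
  2P = (4, 0)
  3P = (8, 1)
Match found at i = 3.

k = 3


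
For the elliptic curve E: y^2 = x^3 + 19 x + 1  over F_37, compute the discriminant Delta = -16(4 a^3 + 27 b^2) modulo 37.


4 a^3 + 27 b^2 = 4*19^3 + 27*1^2 = 27436 + 27 = 27463
Delta = -16 * (27463) = -439408
Delta mod 37 = 4

Delta = 4 (mod 37)


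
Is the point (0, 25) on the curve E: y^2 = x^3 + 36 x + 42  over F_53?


Check whether y^2 = x^3 + 36 x + 42 (mod 53) for (x, y) = (0, 25).
LHS: y^2 = 25^2 mod 53 = 42
RHS: x^3 + 36 x + 42 = 0^3 + 36*0 + 42 mod 53 = 42
LHS = RHS

Yes, on the curve


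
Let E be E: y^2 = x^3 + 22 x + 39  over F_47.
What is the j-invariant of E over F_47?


Delta = -16(4 a^3 + 27 b^2) mod 47 = 16
-1728 * (4 a)^3 = -1728 * (4*22)^3 mod 47 = 21
j = 21 * 16^(-1) mod 47 = 16

j = 16 (mod 47)


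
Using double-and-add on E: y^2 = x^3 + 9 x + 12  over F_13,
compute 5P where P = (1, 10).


k = 5 = 101_2 (binary, LSB first: 101)
Double-and-add from P = (1, 10):
  bit 0 = 1: acc = O + (1, 10) = (1, 10)
  bit 1 = 0: acc unchanged = (1, 10)
  bit 2 = 1: acc = (1, 10) + (6, 10) = (6, 3)

5P = (6, 3)


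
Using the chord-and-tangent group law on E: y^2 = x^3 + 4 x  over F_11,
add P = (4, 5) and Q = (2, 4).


P != Q, so use the chord formula.
s = (y2 - y1) / (x2 - x1) = (10) / (9) mod 11 = 6
x3 = s^2 - x1 - x2 mod 11 = 6^2 - 4 - 2 = 8
y3 = s (x1 - x3) - y1 mod 11 = 6 * (4 - 8) - 5 = 4

P + Q = (8, 4)


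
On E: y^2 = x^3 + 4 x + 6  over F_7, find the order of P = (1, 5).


Compute successive multiples of P until we hit O:
  1P = (1, 5)
  2P = (5, 2)
  3P = (2, 1)
  4P = (6, 1)
  5P = (4, 3)
  6P = (4, 4)
  7P = (6, 6)
  8P = (2, 6)
  ... (continuing to 11P)
  11P = O

ord(P) = 11


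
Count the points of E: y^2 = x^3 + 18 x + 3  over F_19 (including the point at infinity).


For each x in F_19, count y with y^2 = x^3 + 18 x + 3 mod 19:
  x = 2: RHS = 9, y in [3, 16]  -> 2 point(s)
  x = 4: RHS = 6, y in [5, 14]  -> 2 point(s)
  x = 5: RHS = 9, y in [3, 16]  -> 2 point(s)
  x = 6: RHS = 4, y in [2, 17]  -> 2 point(s)
  x = 7: RHS = 16, y in [4, 15]  -> 2 point(s)
  x = 9: RHS = 1, y in [1, 18]  -> 2 point(s)
  x = 10: RHS = 5, y in [9, 10]  -> 2 point(s)
  x = 12: RHS = 9, y in [3, 16]  -> 2 point(s)
  x = 14: RHS = 16, y in [4, 15]  -> 2 point(s)
  x = 15: RHS = 0, y in [0]  -> 1 point(s)
  x = 16: RHS = 17, y in [6, 13]  -> 2 point(s)
  x = 17: RHS = 16, y in [4, 15]  -> 2 point(s)
Affine points: 23. Add the point at infinity: total = 24.

#E(F_19) = 24


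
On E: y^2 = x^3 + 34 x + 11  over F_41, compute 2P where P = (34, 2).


Doubling: s = (3 x1^2 + a) / (2 y1)
s = (3*34^2 + 34) / (2*2) mod 41 = 35
x3 = s^2 - 2 x1 mod 41 = 35^2 - 2*34 = 9
y3 = s (x1 - x3) - y1 mod 41 = 35 * (34 - 9) - 2 = 12

2P = (9, 12)


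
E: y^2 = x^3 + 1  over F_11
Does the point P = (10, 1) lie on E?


Check whether y^2 = x^3 + 0 x + 1 (mod 11) for (x, y) = (10, 1).
LHS: y^2 = 1^2 mod 11 = 1
RHS: x^3 + 0 x + 1 = 10^3 + 0*10 + 1 mod 11 = 0
LHS != RHS

No, not on the curve


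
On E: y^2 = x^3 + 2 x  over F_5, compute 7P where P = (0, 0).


k = 7 = 111_2 (binary, LSB first: 111)
Double-and-add from P = (0, 0):
  bit 0 = 1: acc = O + (0, 0) = (0, 0)
  bit 1 = 1: acc = (0, 0) + O = (0, 0)
  bit 2 = 1: acc = (0, 0) + O = (0, 0)

7P = (0, 0)


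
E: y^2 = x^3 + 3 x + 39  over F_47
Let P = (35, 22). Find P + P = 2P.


Doubling: s = (3 x1^2 + a) / (2 y1)
s = (3*35^2 + 3) / (2*22) mod 47 = 43
x3 = s^2 - 2 x1 mod 47 = 43^2 - 2*35 = 40
y3 = s (x1 - x3) - y1 mod 47 = 43 * (35 - 40) - 22 = 45

2P = (40, 45)


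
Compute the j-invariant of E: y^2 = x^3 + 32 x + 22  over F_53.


Delta = -16(4 a^3 + 27 b^2) mod 53 = 2
-1728 * (4 a)^3 = -1728 * (4*32)^3 mod 53 = 1
j = 1 * 2^(-1) mod 53 = 27

j = 27 (mod 53)


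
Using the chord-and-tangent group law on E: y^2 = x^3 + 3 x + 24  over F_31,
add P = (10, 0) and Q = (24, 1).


P != Q, so use the chord formula.
s = (y2 - y1) / (x2 - x1) = (1) / (14) mod 31 = 20
x3 = s^2 - x1 - x2 mod 31 = 20^2 - 10 - 24 = 25
y3 = s (x1 - x3) - y1 mod 31 = 20 * (10 - 25) - 0 = 10

P + Q = (25, 10)


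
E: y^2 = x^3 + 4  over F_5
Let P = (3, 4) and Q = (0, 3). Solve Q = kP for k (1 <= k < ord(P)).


Enumerate multiples of P until we hit Q = (0, 3):
  1P = (3, 4)
  2P = (0, 3)
Match found at i = 2.

k = 2


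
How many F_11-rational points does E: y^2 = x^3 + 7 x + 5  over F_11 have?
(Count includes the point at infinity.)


For each x in F_11, count y with y^2 = x^3 + 7 x + 5 mod 11:
  x = 0: RHS = 5, y in [4, 7]  -> 2 point(s)
  x = 2: RHS = 5, y in [4, 7]  -> 2 point(s)
  x = 3: RHS = 9, y in [3, 8]  -> 2 point(s)
  x = 4: RHS = 9, y in [3, 8]  -> 2 point(s)
  x = 5: RHS = 0, y in [0]  -> 1 point(s)
  x = 7: RHS = 1, y in [1, 10]  -> 2 point(s)
  x = 8: RHS = 1, y in [1, 10]  -> 2 point(s)
  x = 9: RHS = 5, y in [4, 7]  -> 2 point(s)
Affine points: 15. Add the point at infinity: total = 16.

#E(F_11) = 16


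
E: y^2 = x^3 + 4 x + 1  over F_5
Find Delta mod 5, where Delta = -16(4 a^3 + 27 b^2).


4 a^3 + 27 b^2 = 4*4^3 + 27*1^2 = 256 + 27 = 283
Delta = -16 * (283) = -4528
Delta mod 5 = 2

Delta = 2 (mod 5)


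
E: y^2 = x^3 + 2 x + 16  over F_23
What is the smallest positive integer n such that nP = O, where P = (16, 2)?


Compute successive multiples of P until we hit O:
  1P = (16, 2)
  2P = (0, 19)
  3P = (19, 17)
  4P = (13, 13)
  5P = (10, 22)
  6P = (3, 16)
  7P = (17, 15)
  8P = (21, 2)
  ... (continuing to 27P)
  27P = O

ord(P) = 27


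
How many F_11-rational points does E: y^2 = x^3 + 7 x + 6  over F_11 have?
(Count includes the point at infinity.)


For each x in F_11, count y with y^2 = x^3 + 7 x + 6 mod 11:
  x = 1: RHS = 3, y in [5, 6]  -> 2 point(s)
  x = 5: RHS = 1, y in [1, 10]  -> 2 point(s)
  x = 6: RHS = 0, y in [0]  -> 1 point(s)
  x = 10: RHS = 9, y in [3, 8]  -> 2 point(s)
Affine points: 7. Add the point at infinity: total = 8.

#E(F_11) = 8


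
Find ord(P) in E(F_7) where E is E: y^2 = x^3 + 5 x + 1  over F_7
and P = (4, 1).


Compute successive multiples of P until we hit O:
  1P = (4, 1)
  2P = (3, 1)
  3P = (0, 6)
  4P = (5, 2)
  5P = (6, 4)
  6P = (1, 0)
  7P = (6, 3)
  8P = (5, 5)
  ... (continuing to 12P)
  12P = O

ord(P) = 12


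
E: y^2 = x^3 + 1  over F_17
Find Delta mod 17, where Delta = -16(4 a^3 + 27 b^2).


4 a^3 + 27 b^2 = 4*0^3 + 27*1^2 = 0 + 27 = 27
Delta = -16 * (27) = -432
Delta mod 17 = 10

Delta = 10 (mod 17)


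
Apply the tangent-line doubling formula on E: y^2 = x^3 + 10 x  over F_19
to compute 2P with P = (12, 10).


Doubling: s = (3 x1^2 + a) / (2 y1)
s = (3*12^2 + 10) / (2*10) mod 19 = 5
x3 = s^2 - 2 x1 mod 19 = 5^2 - 2*12 = 1
y3 = s (x1 - x3) - y1 mod 19 = 5 * (12 - 1) - 10 = 7

2P = (1, 7)


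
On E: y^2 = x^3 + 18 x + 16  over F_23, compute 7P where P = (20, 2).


k = 7 = 111_2 (binary, LSB first: 111)
Double-and-add from P = (20, 2):
  bit 0 = 1: acc = O + (20, 2) = (20, 2)
  bit 1 = 1: acc = (20, 2) + (19, 15) = (15, 2)
  bit 2 = 1: acc = (15, 2) + (11, 21) = (21, 15)

7P = (21, 15)


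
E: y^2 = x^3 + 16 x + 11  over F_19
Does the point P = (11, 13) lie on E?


Check whether y^2 = x^3 + 16 x + 11 (mod 19) for (x, y) = (11, 13).
LHS: y^2 = 13^2 mod 19 = 17
RHS: x^3 + 16 x + 11 = 11^3 + 16*11 + 11 mod 19 = 17
LHS = RHS

Yes, on the curve


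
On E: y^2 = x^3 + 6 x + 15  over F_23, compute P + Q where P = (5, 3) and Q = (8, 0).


P != Q, so use the chord formula.
s = (y2 - y1) / (x2 - x1) = (20) / (3) mod 23 = 22
x3 = s^2 - x1 - x2 mod 23 = 22^2 - 5 - 8 = 11
y3 = s (x1 - x3) - y1 mod 23 = 22 * (5 - 11) - 3 = 3

P + Q = (11, 3)


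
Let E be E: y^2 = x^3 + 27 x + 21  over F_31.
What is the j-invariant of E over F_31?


Delta = -16(4 a^3 + 27 b^2) mod 31 = 18
-1728 * (4 a)^3 = -1728 * (4*27)^3 mod 31 = 30
j = 30 * 18^(-1) mod 31 = 12

j = 12 (mod 31)


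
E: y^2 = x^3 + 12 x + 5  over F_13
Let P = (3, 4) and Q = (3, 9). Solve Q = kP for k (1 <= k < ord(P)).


Enumerate multiples of P until we hit Q = (3, 9):
  1P = (3, 4)
  2P = (7, 9)
  3P = (7, 4)
  4P = (3, 9)
Match found at i = 4.

k = 4


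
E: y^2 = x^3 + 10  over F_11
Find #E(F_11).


For each x in F_11, count y with y^2 = x^3 + 0 x + 10 mod 11:
  x = 1: RHS = 0, y in [0]  -> 1 point(s)
  x = 3: RHS = 4, y in [2, 9]  -> 2 point(s)
  x = 5: RHS = 3, y in [5, 6]  -> 2 point(s)
  x = 7: RHS = 1, y in [1, 10]  -> 2 point(s)
  x = 8: RHS = 5, y in [4, 7]  -> 2 point(s)
  x = 10: RHS = 9, y in [3, 8]  -> 2 point(s)
Affine points: 11. Add the point at infinity: total = 12.

#E(F_11) = 12


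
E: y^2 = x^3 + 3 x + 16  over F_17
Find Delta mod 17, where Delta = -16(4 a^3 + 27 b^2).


4 a^3 + 27 b^2 = 4*3^3 + 27*16^2 = 108 + 6912 = 7020
Delta = -16 * (7020) = -112320
Delta mod 17 = 16

Delta = 16 (mod 17)


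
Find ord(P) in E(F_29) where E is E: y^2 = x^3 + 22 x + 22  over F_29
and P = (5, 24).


Compute successive multiples of P until we hit O:
  1P = (5, 24)
  2P = (20, 20)
  3P = (10, 16)
  4P = (27, 17)
  5P = (27, 12)
  6P = (10, 13)
  7P = (20, 9)
  8P = (5, 5)
  ... (continuing to 9P)
  9P = O

ord(P) = 9


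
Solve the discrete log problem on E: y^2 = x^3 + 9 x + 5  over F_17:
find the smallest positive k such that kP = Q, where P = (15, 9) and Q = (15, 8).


Enumerate multiples of P until we hit Q = (15, 8):
  1P = (15, 9)
  2P = (3, 5)
  3P = (1, 7)
  4P = (9, 4)
  5P = (14, 6)
  6P = (14, 11)
  7P = (9, 13)
  8P = (1, 10)
  9P = (3, 12)
  10P = (15, 8)
Match found at i = 10.

k = 10


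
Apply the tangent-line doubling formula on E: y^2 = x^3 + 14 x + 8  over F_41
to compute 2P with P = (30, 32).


Doubling: s = (3 x1^2 + a) / (2 y1)
s = (3*30^2 + 14) / (2*32) mod 41 = 36
x3 = s^2 - 2 x1 mod 41 = 36^2 - 2*30 = 6
y3 = s (x1 - x3) - y1 mod 41 = 36 * (30 - 6) - 32 = 12

2P = (6, 12)


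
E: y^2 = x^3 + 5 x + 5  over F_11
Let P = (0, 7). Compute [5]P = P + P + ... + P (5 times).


k = 5 = 101_2 (binary, LSB first: 101)
Double-and-add from P = (0, 7):
  bit 0 = 1: acc = O + (0, 7) = (0, 7)
  bit 1 = 0: acc unchanged = (0, 7)
  bit 2 = 1: acc = (0, 7) + (4, 10) = (0, 4)

5P = (0, 4)


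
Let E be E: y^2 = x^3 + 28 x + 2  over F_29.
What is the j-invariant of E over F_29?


Delta = -16(4 a^3 + 27 b^2) mod 29 = 18
-1728 * (4 a)^3 = -1728 * (4*28)^3 mod 29 = 15
j = 15 * 18^(-1) mod 29 = 25

j = 25 (mod 29)


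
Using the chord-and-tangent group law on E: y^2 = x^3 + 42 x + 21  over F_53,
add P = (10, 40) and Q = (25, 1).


P != Q, so use the chord formula.
s = (y2 - y1) / (x2 - x1) = (14) / (15) mod 53 = 8
x3 = s^2 - x1 - x2 mod 53 = 8^2 - 10 - 25 = 29
y3 = s (x1 - x3) - y1 mod 53 = 8 * (10 - 29) - 40 = 20

P + Q = (29, 20)


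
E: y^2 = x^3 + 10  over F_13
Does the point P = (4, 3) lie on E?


Check whether y^2 = x^3 + 0 x + 10 (mod 13) for (x, y) = (4, 3).
LHS: y^2 = 3^2 mod 13 = 9
RHS: x^3 + 0 x + 10 = 4^3 + 0*4 + 10 mod 13 = 9
LHS = RHS

Yes, on the curve


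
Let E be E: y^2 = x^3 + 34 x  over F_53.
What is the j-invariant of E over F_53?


Delta = -16(4 a^3 + 27 b^2) mod 53 = 30
-1728 * (4 a)^3 = -1728 * (4*34)^3 mod 53 = 6
j = 6 * 30^(-1) mod 53 = 32

j = 32 (mod 53)


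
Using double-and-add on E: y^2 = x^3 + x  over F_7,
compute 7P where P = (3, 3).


k = 7 = 111_2 (binary, LSB first: 111)
Double-and-add from P = (3, 3):
  bit 0 = 1: acc = O + (3, 3) = (3, 3)
  bit 1 = 1: acc = (3, 3) + (1, 4) = (5, 5)
  bit 2 = 1: acc = (5, 5) + (0, 0) = (3, 4)

7P = (3, 4)


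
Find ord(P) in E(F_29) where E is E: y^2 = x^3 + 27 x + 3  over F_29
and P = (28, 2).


Compute successive multiples of P until we hit O:
  1P = (28, 2)
  2P = (22, 14)
  3P = (12, 24)
  4P = (14, 15)
  5P = (25, 18)
  6P = (27, 12)
  7P = (16, 23)
  8P = (8, 21)
  ... (continuing to 20P)
  20P = O

ord(P) = 20


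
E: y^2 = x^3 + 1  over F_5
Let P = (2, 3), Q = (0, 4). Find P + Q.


P != Q, so use the chord formula.
s = (y2 - y1) / (x2 - x1) = (1) / (3) mod 5 = 2
x3 = s^2 - x1 - x2 mod 5 = 2^2 - 2 - 0 = 2
y3 = s (x1 - x3) - y1 mod 5 = 2 * (2 - 2) - 3 = 2

P + Q = (2, 2)


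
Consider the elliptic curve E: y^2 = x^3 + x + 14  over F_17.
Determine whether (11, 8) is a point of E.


Check whether y^2 = x^3 + 1 x + 14 (mod 17) for (x, y) = (11, 8).
LHS: y^2 = 8^2 mod 17 = 13
RHS: x^3 + 1 x + 14 = 11^3 + 1*11 + 14 mod 17 = 13
LHS = RHS

Yes, on the curve


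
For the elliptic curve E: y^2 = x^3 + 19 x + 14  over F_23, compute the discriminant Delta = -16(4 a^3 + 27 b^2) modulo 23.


4 a^3 + 27 b^2 = 4*19^3 + 27*14^2 = 27436 + 5292 = 32728
Delta = -16 * (32728) = -523648
Delta mod 23 = 16

Delta = 16 (mod 23)


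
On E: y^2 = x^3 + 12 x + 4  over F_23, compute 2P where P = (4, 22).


Doubling: s = (3 x1^2 + a) / (2 y1)
s = (3*4^2 + 12) / (2*22) mod 23 = 16
x3 = s^2 - 2 x1 mod 23 = 16^2 - 2*4 = 18
y3 = s (x1 - x3) - y1 mod 23 = 16 * (4 - 18) - 22 = 7

2P = (18, 7)


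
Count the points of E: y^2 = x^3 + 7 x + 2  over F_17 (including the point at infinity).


For each x in F_17, count y with y^2 = x^3 + 7 x + 2 mod 17:
  x = 0: RHS = 2, y in [6, 11]  -> 2 point(s)
  x = 3: RHS = 16, y in [4, 13]  -> 2 point(s)
  x = 4: RHS = 9, y in [3, 14]  -> 2 point(s)
  x = 5: RHS = 9, y in [3, 14]  -> 2 point(s)
  x = 8: RHS = 9, y in [3, 14]  -> 2 point(s)
  x = 10: RHS = 1, y in [1, 16]  -> 2 point(s)
  x = 11: RHS = 16, y in [4, 13]  -> 2 point(s)
Affine points: 14. Add the point at infinity: total = 15.

#E(F_17) = 15


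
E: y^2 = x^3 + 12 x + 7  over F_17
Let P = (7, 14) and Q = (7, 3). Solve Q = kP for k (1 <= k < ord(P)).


Enumerate multiples of P until we hit Q = (7, 3):
  1P = (7, 14)
  2P = (4, 0)
  3P = (7, 3)
Match found at i = 3.

k = 3


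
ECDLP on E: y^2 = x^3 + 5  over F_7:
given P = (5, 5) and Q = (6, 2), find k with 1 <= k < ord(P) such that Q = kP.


Enumerate multiples of P until we hit Q = (6, 2):
  1P = (5, 5)
  2P = (6, 5)
  3P = (3, 2)
  4P = (3, 5)
  5P = (6, 2)
Match found at i = 5.

k = 5


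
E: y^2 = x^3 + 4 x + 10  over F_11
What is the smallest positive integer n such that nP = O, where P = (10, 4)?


Compute successive multiples of P until we hit O:
  1P = (10, 4)
  2P = (5, 10)
  3P = (8, 9)
  4P = (2, 9)
  5P = (3, 4)
  6P = (9, 7)
  7P = (1, 2)
  8P = (1, 9)
  ... (continuing to 15P)
  15P = O

ord(P) = 15


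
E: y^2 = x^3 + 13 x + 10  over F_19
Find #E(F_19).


For each x in F_19, count y with y^2 = x^3 + 13 x + 10 mod 19:
  x = 1: RHS = 5, y in [9, 10]  -> 2 point(s)
  x = 2: RHS = 6, y in [5, 14]  -> 2 point(s)
  x = 3: RHS = 0, y in [0]  -> 1 point(s)
  x = 6: RHS = 0, y in [0]  -> 1 point(s)
  x = 7: RHS = 7, y in [8, 11]  -> 2 point(s)
  x = 9: RHS = 1, y in [1, 18]  -> 2 point(s)
  x = 10: RHS = 0, y in [0]  -> 1 point(s)
  x = 13: RHS = 1, y in [1, 18]  -> 2 point(s)
  x = 16: RHS = 1, y in [1, 18]  -> 2 point(s)
Affine points: 15. Add the point at infinity: total = 16.

#E(F_19) = 16


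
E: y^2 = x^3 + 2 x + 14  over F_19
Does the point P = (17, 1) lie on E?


Check whether y^2 = x^3 + 2 x + 14 (mod 19) for (x, y) = (17, 1).
LHS: y^2 = 1^2 mod 19 = 1
RHS: x^3 + 2 x + 14 = 17^3 + 2*17 + 14 mod 19 = 2
LHS != RHS

No, not on the curve


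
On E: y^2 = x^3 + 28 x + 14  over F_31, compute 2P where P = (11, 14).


Doubling: s = (3 x1^2 + a) / (2 y1)
s = (3*11^2 + 28) / (2*14) mod 31 = 4
x3 = s^2 - 2 x1 mod 31 = 4^2 - 2*11 = 25
y3 = s (x1 - x3) - y1 mod 31 = 4 * (11 - 25) - 14 = 23

2P = (25, 23)


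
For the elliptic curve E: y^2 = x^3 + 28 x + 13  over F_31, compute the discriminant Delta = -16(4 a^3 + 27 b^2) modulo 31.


4 a^3 + 27 b^2 = 4*28^3 + 27*13^2 = 87808 + 4563 = 92371
Delta = -16 * (92371) = -1477936
Delta mod 31 = 20

Delta = 20 (mod 31)


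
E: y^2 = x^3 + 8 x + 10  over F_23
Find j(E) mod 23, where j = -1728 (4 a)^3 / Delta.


Delta = -16(4 a^3 + 27 b^2) mod 23 = 1
-1728 * (4 a)^3 = -1728 * (4*8)^3 mod 23 = 21
j = 21 * 1^(-1) mod 23 = 21

j = 21 (mod 23)


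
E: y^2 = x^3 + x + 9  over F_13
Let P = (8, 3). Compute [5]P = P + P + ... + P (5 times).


k = 5 = 101_2 (binary, LSB first: 101)
Double-and-add from P = (8, 3):
  bit 0 = 1: acc = O + (8, 3) = (8, 3)
  bit 1 = 0: acc unchanged = (8, 3)
  bit 2 = 1: acc = (8, 3) + (4, 5) = (11, 5)

5P = (11, 5)


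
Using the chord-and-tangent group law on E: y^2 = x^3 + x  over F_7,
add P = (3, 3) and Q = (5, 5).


P != Q, so use the chord formula.
s = (y2 - y1) / (x2 - x1) = (2) / (2) mod 7 = 1
x3 = s^2 - x1 - x2 mod 7 = 1^2 - 3 - 5 = 0
y3 = s (x1 - x3) - y1 mod 7 = 1 * (3 - 0) - 3 = 0

P + Q = (0, 0)


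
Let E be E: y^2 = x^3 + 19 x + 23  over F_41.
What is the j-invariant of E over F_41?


Delta = -16(4 a^3 + 27 b^2) mod 41 = 17
-1728 * (4 a)^3 = -1728 * (4*19)^3 mod 41 = 25
j = 25 * 17^(-1) mod 41 = 28

j = 28 (mod 41)


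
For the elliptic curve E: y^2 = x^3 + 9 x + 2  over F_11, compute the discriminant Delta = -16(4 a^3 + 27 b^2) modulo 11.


4 a^3 + 27 b^2 = 4*9^3 + 27*2^2 = 2916 + 108 = 3024
Delta = -16 * (3024) = -48384
Delta mod 11 = 5

Delta = 5 (mod 11)


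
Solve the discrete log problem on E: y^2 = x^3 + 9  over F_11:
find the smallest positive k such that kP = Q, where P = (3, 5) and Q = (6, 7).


Enumerate multiples of P until we hit Q = (6, 7):
  1P = (3, 5)
  2P = (8, 9)
  3P = (9, 10)
  4P = (0, 3)
  5P = (6, 4)
  6P = (7, 0)
  7P = (6, 7)
Match found at i = 7.

k = 7


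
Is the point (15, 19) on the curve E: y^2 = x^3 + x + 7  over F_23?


Check whether y^2 = x^3 + 1 x + 7 (mod 23) for (x, y) = (15, 19).
LHS: y^2 = 19^2 mod 23 = 16
RHS: x^3 + 1 x + 7 = 15^3 + 1*15 + 7 mod 23 = 16
LHS = RHS

Yes, on the curve


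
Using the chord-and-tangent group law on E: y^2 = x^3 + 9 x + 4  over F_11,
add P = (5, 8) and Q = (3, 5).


P != Q, so use the chord formula.
s = (y2 - y1) / (x2 - x1) = (8) / (9) mod 11 = 7
x3 = s^2 - x1 - x2 mod 11 = 7^2 - 5 - 3 = 8
y3 = s (x1 - x3) - y1 mod 11 = 7 * (5 - 8) - 8 = 4

P + Q = (8, 4)


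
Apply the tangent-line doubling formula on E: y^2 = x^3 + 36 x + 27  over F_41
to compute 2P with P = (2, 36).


Doubling: s = (3 x1^2 + a) / (2 y1)
s = (3*2^2 + 36) / (2*36) mod 41 = 28
x3 = s^2 - 2 x1 mod 41 = 28^2 - 2*2 = 1
y3 = s (x1 - x3) - y1 mod 41 = 28 * (2 - 1) - 36 = 33

2P = (1, 33)


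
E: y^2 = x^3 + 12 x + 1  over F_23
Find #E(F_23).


For each x in F_23, count y with y^2 = x^3 + 12 x + 1 mod 23:
  x = 0: RHS = 1, y in [1, 22]  -> 2 point(s)
  x = 3: RHS = 18, y in [8, 15]  -> 2 point(s)
  x = 5: RHS = 2, y in [5, 18]  -> 2 point(s)
  x = 6: RHS = 13, y in [6, 17]  -> 2 point(s)
  x = 13: RHS = 8, y in [10, 13]  -> 2 point(s)
  x = 17: RHS = 12, y in [9, 14]  -> 2 point(s)
  x = 18: RHS = 0, y in [0]  -> 1 point(s)
  x = 19: RHS = 4, y in [2, 21]  -> 2 point(s)
Affine points: 15. Add the point at infinity: total = 16.

#E(F_23) = 16


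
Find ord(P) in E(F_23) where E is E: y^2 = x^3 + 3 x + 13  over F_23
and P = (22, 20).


Compute successive multiples of P until we hit O:
  1P = (22, 20)
  2P = (3, 7)
  3P = (10, 10)
  4P = (0, 6)
  5P = (13, 15)
  6P = (15, 12)
  7P = (15, 11)
  8P = (13, 8)
  ... (continuing to 13P)
  13P = O

ord(P) = 13


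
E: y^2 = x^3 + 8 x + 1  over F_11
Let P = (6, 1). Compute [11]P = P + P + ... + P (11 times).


k = 11 = 1011_2 (binary, LSB first: 1101)
Double-and-add from P = (6, 1):
  bit 0 = 1: acc = O + (6, 1) = (6, 1)
  bit 1 = 1: acc = (6, 1) + (8, 4) = (2, 5)
  bit 2 = 0: acc unchanged = (2, 5)
  bit 3 = 1: acc = (2, 5) + (7, 9) = (0, 1)

11P = (0, 1)


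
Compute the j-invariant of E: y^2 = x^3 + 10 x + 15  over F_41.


Delta = -16(4 a^3 + 27 b^2) mod 41 = 12
-1728 * (4 a)^3 = -1728 * (4*10)^3 mod 41 = 6
j = 6 * 12^(-1) mod 41 = 21

j = 21 (mod 41)


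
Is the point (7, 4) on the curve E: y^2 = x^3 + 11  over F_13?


Check whether y^2 = x^3 + 0 x + 11 (mod 13) for (x, y) = (7, 4).
LHS: y^2 = 4^2 mod 13 = 3
RHS: x^3 + 0 x + 11 = 7^3 + 0*7 + 11 mod 13 = 3
LHS = RHS

Yes, on the curve


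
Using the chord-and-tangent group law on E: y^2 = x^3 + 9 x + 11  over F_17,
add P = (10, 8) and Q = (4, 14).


P != Q, so use the chord formula.
s = (y2 - y1) / (x2 - x1) = (6) / (11) mod 17 = 16
x3 = s^2 - x1 - x2 mod 17 = 16^2 - 10 - 4 = 4
y3 = s (x1 - x3) - y1 mod 17 = 16 * (10 - 4) - 8 = 3

P + Q = (4, 3)


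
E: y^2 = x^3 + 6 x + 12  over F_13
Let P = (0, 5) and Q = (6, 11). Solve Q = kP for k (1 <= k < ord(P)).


Enumerate multiples of P until we hit Q = (6, 11):
  1P = (0, 5)
  2P = (4, 3)
  3P = (6, 11)
Match found at i = 3.

k = 3


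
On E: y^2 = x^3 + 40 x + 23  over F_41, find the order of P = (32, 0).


Compute successive multiples of P until we hit O:
  1P = (32, 0)
  2P = O

ord(P) = 2


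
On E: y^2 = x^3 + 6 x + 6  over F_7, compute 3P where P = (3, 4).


k = 3 = 11_2 (binary, LSB first: 11)
Double-and-add from P = (3, 4):
  bit 0 = 1: acc = O + (3, 4) = (3, 4)
  bit 1 = 1: acc = (3, 4) + (5, 0) = (3, 3)

3P = (3, 3)


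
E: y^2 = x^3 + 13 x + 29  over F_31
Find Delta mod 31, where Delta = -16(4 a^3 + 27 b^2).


4 a^3 + 27 b^2 = 4*13^3 + 27*29^2 = 8788 + 22707 = 31495
Delta = -16 * (31495) = -503920
Delta mod 31 = 16

Delta = 16 (mod 31)


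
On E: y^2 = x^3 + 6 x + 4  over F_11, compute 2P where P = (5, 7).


Doubling: s = (3 x1^2 + a) / (2 y1)
s = (3*5^2 + 6) / (2*7) mod 11 = 5
x3 = s^2 - 2 x1 mod 11 = 5^2 - 2*5 = 4
y3 = s (x1 - x3) - y1 mod 11 = 5 * (5 - 4) - 7 = 9

2P = (4, 9)


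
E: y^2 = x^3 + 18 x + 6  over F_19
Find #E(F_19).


For each x in F_19, count y with y^2 = x^3 + 18 x + 6 mod 19:
  x = 0: RHS = 6, y in [5, 14]  -> 2 point(s)
  x = 1: RHS = 6, y in [5, 14]  -> 2 point(s)
  x = 3: RHS = 11, y in [7, 12]  -> 2 point(s)
  x = 4: RHS = 9, y in [3, 16]  -> 2 point(s)
  x = 6: RHS = 7, y in [8, 11]  -> 2 point(s)
  x = 7: RHS = 0, y in [0]  -> 1 point(s)
  x = 8: RHS = 16, y in [4, 15]  -> 2 point(s)
  x = 9: RHS = 4, y in [2, 17]  -> 2 point(s)
  x = 13: RHS = 5, y in [9, 10]  -> 2 point(s)
  x = 14: RHS = 0, y in [0]  -> 1 point(s)
  x = 16: RHS = 1, y in [1, 18]  -> 2 point(s)
  x = 17: RHS = 0, y in [0]  -> 1 point(s)
  x = 18: RHS = 6, y in [5, 14]  -> 2 point(s)
Affine points: 23. Add the point at infinity: total = 24.

#E(F_19) = 24


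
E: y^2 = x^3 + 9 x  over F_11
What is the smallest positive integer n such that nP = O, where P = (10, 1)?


Compute successive multiples of P until we hit O:
  1P = (10, 1)
  2P = (5, 7)
  3P = (8, 1)
  4P = (4, 10)
  5P = (2, 9)
  6P = (0, 0)
  7P = (2, 2)
  8P = (4, 1)
  ... (continuing to 12P)
  12P = O

ord(P) = 12


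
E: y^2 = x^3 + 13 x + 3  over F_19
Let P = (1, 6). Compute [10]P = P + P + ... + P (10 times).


k = 10 = 1010_2 (binary, LSB first: 0101)
Double-and-add from P = (1, 6):
  bit 0 = 0: acc unchanged = O
  bit 1 = 1: acc = O + (4, 9) = (4, 9)
  bit 2 = 0: acc unchanged = (4, 9)
  bit 3 = 1: acc = (4, 9) + (12, 5) = (8, 12)

10P = (8, 12)


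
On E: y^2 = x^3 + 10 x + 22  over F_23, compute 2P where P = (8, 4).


Doubling: s = (3 x1^2 + a) / (2 y1)
s = (3*8^2 + 10) / (2*4) mod 23 = 8
x3 = s^2 - 2 x1 mod 23 = 8^2 - 2*8 = 2
y3 = s (x1 - x3) - y1 mod 23 = 8 * (8 - 2) - 4 = 21

2P = (2, 21)


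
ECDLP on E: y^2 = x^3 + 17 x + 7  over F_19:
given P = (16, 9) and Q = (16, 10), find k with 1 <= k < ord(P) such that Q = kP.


Enumerate multiples of P until we hit Q = (16, 10):
  1P = (16, 9)
  2P = (4, 14)
  3P = (3, 3)
  4P = (1, 14)
  5P = (0, 11)
  6P = (14, 5)
  7P = (12, 18)
  8P = (2, 7)
  9P = (8, 3)
  10P = (11, 9)
  11P = (11, 10)
  12P = (8, 16)
  13P = (2, 12)
  14P = (12, 1)
  15P = (14, 14)
  16P = (0, 8)
  17P = (1, 5)
  18P = (3, 16)
  19P = (4, 5)
  20P = (16, 10)
Match found at i = 20.

k = 20


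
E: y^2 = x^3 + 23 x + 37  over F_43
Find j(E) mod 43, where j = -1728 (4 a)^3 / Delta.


Delta = -16(4 a^3 + 27 b^2) mod 43 = 13
-1728 * (4 a)^3 = -1728 * (4*23)^3 mod 43 = 35
j = 35 * 13^(-1) mod 43 = 6

j = 6 (mod 43)


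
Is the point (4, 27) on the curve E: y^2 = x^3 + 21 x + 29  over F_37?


Check whether y^2 = x^3 + 21 x + 29 (mod 37) for (x, y) = (4, 27).
LHS: y^2 = 27^2 mod 37 = 26
RHS: x^3 + 21 x + 29 = 4^3 + 21*4 + 29 mod 37 = 29
LHS != RHS

No, not on the curve


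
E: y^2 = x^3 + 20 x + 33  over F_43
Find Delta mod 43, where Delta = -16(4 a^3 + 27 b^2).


4 a^3 + 27 b^2 = 4*20^3 + 27*33^2 = 32000 + 29403 = 61403
Delta = -16 * (61403) = -982448
Delta mod 43 = 16

Delta = 16 (mod 43)


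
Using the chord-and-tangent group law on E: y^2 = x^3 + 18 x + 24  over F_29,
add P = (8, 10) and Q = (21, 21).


P != Q, so use the chord formula.
s = (y2 - y1) / (x2 - x1) = (11) / (13) mod 29 = 12
x3 = s^2 - x1 - x2 mod 29 = 12^2 - 8 - 21 = 28
y3 = s (x1 - x3) - y1 mod 29 = 12 * (8 - 28) - 10 = 11

P + Q = (28, 11)


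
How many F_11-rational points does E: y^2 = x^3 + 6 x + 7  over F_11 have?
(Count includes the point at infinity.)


For each x in F_11, count y with y^2 = x^3 + 6 x + 7 mod 11:
  x = 1: RHS = 3, y in [5, 6]  -> 2 point(s)
  x = 2: RHS = 5, y in [4, 7]  -> 2 point(s)
  x = 9: RHS = 9, y in [3, 8]  -> 2 point(s)
  x = 10: RHS = 0, y in [0]  -> 1 point(s)
Affine points: 7. Add the point at infinity: total = 8.

#E(F_11) = 8


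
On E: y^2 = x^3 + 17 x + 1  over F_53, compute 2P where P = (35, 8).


Doubling: s = (3 x1^2 + a) / (2 y1)
s = (3*35^2 + 17) / (2*8) mod 53 = 32
x3 = s^2 - 2 x1 mod 53 = 32^2 - 2*35 = 0
y3 = s (x1 - x3) - y1 mod 53 = 32 * (35 - 0) - 8 = 52

2P = (0, 52)


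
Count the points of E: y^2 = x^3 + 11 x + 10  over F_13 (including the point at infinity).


For each x in F_13, count y with y^2 = x^3 + 11 x + 10 mod 13:
  x = 0: RHS = 10, y in [6, 7]  -> 2 point(s)
  x = 1: RHS = 9, y in [3, 10]  -> 2 point(s)
  x = 2: RHS = 1, y in [1, 12]  -> 2 point(s)
  x = 4: RHS = 1, y in [1, 12]  -> 2 point(s)
  x = 7: RHS = 1, y in [1, 12]  -> 2 point(s)
  x = 8: RHS = 12, y in [5, 8]  -> 2 point(s)
Affine points: 12. Add the point at infinity: total = 13.

#E(F_13) = 13


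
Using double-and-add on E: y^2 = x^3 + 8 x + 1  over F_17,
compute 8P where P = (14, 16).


k = 8 = 1000_2 (binary, LSB first: 0001)
Double-and-add from P = (14, 16):
  bit 0 = 0: acc unchanged = O
  bit 1 = 0: acc unchanged = O
  bit 2 = 0: acc unchanged = O
  bit 3 = 1: acc = O + (16, 3) = (16, 3)

8P = (16, 3)


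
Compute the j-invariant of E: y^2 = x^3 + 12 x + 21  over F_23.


Delta = -16(4 a^3 + 27 b^2) mod 23 = 12
-1728 * (4 a)^3 = -1728 * (4*12)^3 mod 23 = 22
j = 22 * 12^(-1) mod 23 = 21

j = 21 (mod 23)


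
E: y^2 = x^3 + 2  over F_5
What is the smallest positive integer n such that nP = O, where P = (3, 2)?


Compute successive multiples of P until we hit O:
  1P = (3, 2)
  2P = (3, 3)
  3P = O

ord(P) = 3


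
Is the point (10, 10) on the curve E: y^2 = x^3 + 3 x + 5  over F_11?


Check whether y^2 = x^3 + 3 x + 5 (mod 11) for (x, y) = (10, 10).
LHS: y^2 = 10^2 mod 11 = 1
RHS: x^3 + 3 x + 5 = 10^3 + 3*10 + 5 mod 11 = 1
LHS = RHS

Yes, on the curve


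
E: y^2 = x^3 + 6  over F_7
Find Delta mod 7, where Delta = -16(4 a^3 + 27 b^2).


4 a^3 + 27 b^2 = 4*0^3 + 27*6^2 = 0 + 972 = 972
Delta = -16 * (972) = -15552
Delta mod 7 = 2

Delta = 2 (mod 7)


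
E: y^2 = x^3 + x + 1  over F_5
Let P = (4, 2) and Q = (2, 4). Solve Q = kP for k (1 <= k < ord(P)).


Enumerate multiples of P until we hit Q = (2, 4):
  1P = (4, 2)
  2P = (3, 4)
  3P = (2, 4)
Match found at i = 3.

k = 3


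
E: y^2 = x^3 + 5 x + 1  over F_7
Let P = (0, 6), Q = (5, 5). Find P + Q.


P != Q, so use the chord formula.
s = (y2 - y1) / (x2 - x1) = (6) / (5) mod 7 = 4
x3 = s^2 - x1 - x2 mod 7 = 4^2 - 0 - 5 = 4
y3 = s (x1 - x3) - y1 mod 7 = 4 * (0 - 4) - 6 = 6

P + Q = (4, 6)


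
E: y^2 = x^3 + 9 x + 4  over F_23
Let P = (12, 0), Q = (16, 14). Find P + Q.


P != Q, so use the chord formula.
s = (y2 - y1) / (x2 - x1) = (14) / (4) mod 23 = 15
x3 = s^2 - x1 - x2 mod 23 = 15^2 - 12 - 16 = 13
y3 = s (x1 - x3) - y1 mod 23 = 15 * (12 - 13) - 0 = 8

P + Q = (13, 8)


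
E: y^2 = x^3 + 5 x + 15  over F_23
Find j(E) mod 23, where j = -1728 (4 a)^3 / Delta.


Delta = -16(4 a^3 + 27 b^2) mod 23 = 2
-1728 * (4 a)^3 = -1728 * (4*5)^3 mod 23 = 12
j = 12 * 2^(-1) mod 23 = 6

j = 6 (mod 23)


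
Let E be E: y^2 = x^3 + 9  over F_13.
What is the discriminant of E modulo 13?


4 a^3 + 27 b^2 = 4*0^3 + 27*9^2 = 0 + 2187 = 2187
Delta = -16 * (2187) = -34992
Delta mod 13 = 4

Delta = 4 (mod 13)


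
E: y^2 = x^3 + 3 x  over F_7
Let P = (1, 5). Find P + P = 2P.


Doubling: s = (3 x1^2 + a) / (2 y1)
s = (3*1^2 + 3) / (2*5) mod 7 = 2
x3 = s^2 - 2 x1 mod 7 = 2^2 - 2*1 = 2
y3 = s (x1 - x3) - y1 mod 7 = 2 * (1 - 2) - 5 = 0

2P = (2, 0)


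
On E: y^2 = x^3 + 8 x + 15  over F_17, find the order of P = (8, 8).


Compute successive multiples of P until we hit O:
  1P = (8, 8)
  2P = (0, 7)
  3P = (13, 2)
  4P = (9, 0)
  5P = (13, 15)
  6P = (0, 10)
  7P = (8, 9)
  8P = O

ord(P) = 8


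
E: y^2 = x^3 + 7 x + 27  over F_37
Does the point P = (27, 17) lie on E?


Check whether y^2 = x^3 + 7 x + 27 (mod 37) for (x, y) = (27, 17).
LHS: y^2 = 17^2 mod 37 = 30
RHS: x^3 + 7 x + 27 = 27^3 + 7*27 + 27 mod 37 = 30
LHS = RHS

Yes, on the curve


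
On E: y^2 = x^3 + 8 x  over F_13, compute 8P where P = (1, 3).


k = 8 = 1000_2 (binary, LSB first: 0001)
Double-and-add from P = (1, 3):
  bit 0 = 0: acc unchanged = O
  bit 1 = 0: acc unchanged = O
  bit 2 = 0: acc unchanged = O
  bit 3 = 1: acc = O + (1, 10) = (1, 10)

8P = (1, 10)


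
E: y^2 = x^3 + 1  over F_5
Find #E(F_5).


For each x in F_5, count y with y^2 = x^3 + 0 x + 1 mod 5:
  x = 0: RHS = 1, y in [1, 4]  -> 2 point(s)
  x = 2: RHS = 4, y in [2, 3]  -> 2 point(s)
  x = 4: RHS = 0, y in [0]  -> 1 point(s)
Affine points: 5. Add the point at infinity: total = 6.

#E(F_5) = 6


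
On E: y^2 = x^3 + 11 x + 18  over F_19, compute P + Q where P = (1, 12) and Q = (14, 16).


P != Q, so use the chord formula.
s = (y2 - y1) / (x2 - x1) = (4) / (13) mod 19 = 12
x3 = s^2 - x1 - x2 mod 19 = 12^2 - 1 - 14 = 15
y3 = s (x1 - x3) - y1 mod 19 = 12 * (1 - 15) - 12 = 10

P + Q = (15, 10)


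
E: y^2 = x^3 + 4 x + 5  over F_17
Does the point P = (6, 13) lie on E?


Check whether y^2 = x^3 + 4 x + 5 (mod 17) for (x, y) = (6, 13).
LHS: y^2 = 13^2 mod 17 = 16
RHS: x^3 + 4 x + 5 = 6^3 + 4*6 + 5 mod 17 = 7
LHS != RHS

No, not on the curve


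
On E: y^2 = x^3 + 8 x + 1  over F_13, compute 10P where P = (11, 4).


k = 10 = 1010_2 (binary, LSB first: 0101)
Double-and-add from P = (11, 4):
  bit 0 = 0: acc unchanged = O
  bit 1 = 1: acc = O + (7, 6) = (7, 6)
  bit 2 = 0: acc unchanged = (7, 6)
  bit 3 = 1: acc = (7, 6) + (3, 0) = (2, 8)

10P = (2, 8)


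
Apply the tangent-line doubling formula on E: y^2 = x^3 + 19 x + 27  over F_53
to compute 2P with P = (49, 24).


Doubling: s = (3 x1^2 + a) / (2 y1)
s = (3*49^2 + 19) / (2*24) mod 53 = 29
x3 = s^2 - 2 x1 mod 53 = 29^2 - 2*49 = 1
y3 = s (x1 - x3) - y1 mod 53 = 29 * (49 - 1) - 24 = 43

2P = (1, 43)


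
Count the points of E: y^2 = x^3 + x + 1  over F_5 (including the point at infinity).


For each x in F_5, count y with y^2 = x^3 + 1 x + 1 mod 5:
  x = 0: RHS = 1, y in [1, 4]  -> 2 point(s)
  x = 2: RHS = 1, y in [1, 4]  -> 2 point(s)
  x = 3: RHS = 1, y in [1, 4]  -> 2 point(s)
  x = 4: RHS = 4, y in [2, 3]  -> 2 point(s)
Affine points: 8. Add the point at infinity: total = 9.

#E(F_5) = 9


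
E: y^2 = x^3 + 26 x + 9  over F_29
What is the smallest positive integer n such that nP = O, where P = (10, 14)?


Compute successive multiples of P until we hit O:
  1P = (10, 14)
  2P = (0, 3)
  3P = (6, 2)
  4P = (22, 8)
  5P = (19, 5)
  6P = (1, 6)
  7P = (17, 12)
  8P = (8, 2)
  ... (continuing to 25P)
  25P = O

ord(P) = 25


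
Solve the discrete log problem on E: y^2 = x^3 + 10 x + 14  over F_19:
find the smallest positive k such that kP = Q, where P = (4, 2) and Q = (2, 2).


Enumerate multiples of P until we hit Q = (2, 2):
  1P = (4, 2)
  2P = (17, 9)
  3P = (2, 2)
Match found at i = 3.

k = 3
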